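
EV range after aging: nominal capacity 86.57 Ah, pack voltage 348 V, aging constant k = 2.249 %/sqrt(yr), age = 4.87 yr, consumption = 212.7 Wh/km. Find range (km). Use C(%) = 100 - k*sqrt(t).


Step 1: capacity retention = 100 - 2.249 * sqrt(4.87) = 100 - 2.249 * 2.2068 = 95.037%
Step 2: C_now = 86.57 * 95.037/100 = 82.274 Ah
Step 3: E_pack = V * C_now = 348 * 82.274 = 28631 Wh
Step 4: range = E_pack / consumption = 28631 / 212.7 = 134.6 km

134.6 km


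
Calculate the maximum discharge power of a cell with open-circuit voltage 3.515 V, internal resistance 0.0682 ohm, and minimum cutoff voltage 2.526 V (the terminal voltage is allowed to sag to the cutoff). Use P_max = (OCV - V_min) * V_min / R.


dV = OCV - V_min = 0.989 V (so I_max = dV / R)
P_max = dV * V_min / R = 0.989 * 2.526 / 0.0682 = 36.63 W

36.63 W


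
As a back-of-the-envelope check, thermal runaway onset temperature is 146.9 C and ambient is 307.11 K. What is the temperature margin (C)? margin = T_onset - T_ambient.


Convert: T_ambient = 307.11 K = 33.96 C
margin = 146.9 - 33.96 = 112.94 C

112.94 C


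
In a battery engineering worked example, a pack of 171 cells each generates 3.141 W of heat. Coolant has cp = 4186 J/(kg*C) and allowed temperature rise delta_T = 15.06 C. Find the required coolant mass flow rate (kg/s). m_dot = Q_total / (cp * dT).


Step 1: Total heat Q = 171 * 3.141 W = 537.11 W
Step 2: denom = cp * dT = 4186 * 15.06 = 63041
Step 3: m_dot = 537.11 / 63041 = 0.008520 kg/s

0.008520 kg/s


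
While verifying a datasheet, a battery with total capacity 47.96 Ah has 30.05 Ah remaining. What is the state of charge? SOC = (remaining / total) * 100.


SOC% = 30.05 / 47.96 * 100 = 62.66%

62.66%


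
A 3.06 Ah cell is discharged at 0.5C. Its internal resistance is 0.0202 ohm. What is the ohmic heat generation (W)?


Step 1: I = C_rate * capacity = 0.5 * 3.06 = 1.53 A
Step 2: Q = I^2 * R = 1.53^2 * 0.0202 = 2.3409 * 0.0202 = 0.04729 W

0.04729 W


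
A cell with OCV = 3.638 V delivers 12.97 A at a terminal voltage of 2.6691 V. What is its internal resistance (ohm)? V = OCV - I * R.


R = (OCV - V) / I = (3.638 - 2.6691) / 12.97 = 0.07470 ohm

0.07470 ohm


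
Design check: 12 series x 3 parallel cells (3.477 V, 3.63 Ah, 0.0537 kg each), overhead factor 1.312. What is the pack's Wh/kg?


Step 1: V_pack = 12 * 3.477 = 41.724 V
Step 2: C_pack = 3 * 3.63 = 10.89 Ah
Step 3: E_pack = V_pack * C_pack = 41.724 * 10.89 = 454.37 Wh
Step 4: m_pack = 12 * 3 * 0.0537 * 1.312 = 2.5364 kg
Step 5: ED = E_pack / m_pack = 454.37 / 2.5364 = 179.1 Wh/kg

179.1 Wh/kg


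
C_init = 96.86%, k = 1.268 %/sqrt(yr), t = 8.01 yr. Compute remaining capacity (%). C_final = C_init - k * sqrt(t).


Step 1: sqrt(8.01 yr) = 2.8302
Step 2: drop = 1.268 * 2.8302 = 3.5887
Step 3: C_final = 96.86 - 3.5887 = 93.27%

93.27%


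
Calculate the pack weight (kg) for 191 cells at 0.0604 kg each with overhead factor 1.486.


Cell mass sum = 191 * 0.0604 = 11.536 kg
With overhead 1.486: m_pack = 11.536 * 1.486 = 17.14 kg

17.14 kg


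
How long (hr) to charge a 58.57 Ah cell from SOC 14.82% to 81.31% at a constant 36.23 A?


Step 1: dSOC = 81.31% - 14.82% = 66.49%
Step 2: delta_Ah = 58.57 * 66.49 / 100 = 38.943 Ah
Step 3: t = 38.943 / 36.23 = 1.075 hr

1.075 hr


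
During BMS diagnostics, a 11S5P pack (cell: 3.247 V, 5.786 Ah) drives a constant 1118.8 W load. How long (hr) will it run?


Step 1: E_pack = Ns * V_cell * Np * C_cell = 11 * 3.247 * 5 * 5.786 = 1033.3 Wh
Step 2: t = E_pack / P = 1033.3 / 1118.8 = 0.9236 hr

0.9236 hr


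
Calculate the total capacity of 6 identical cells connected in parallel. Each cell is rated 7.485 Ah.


Parallel capacities add: 6 * 7.485 Ah = 44.91 Ah

44.91 Ah


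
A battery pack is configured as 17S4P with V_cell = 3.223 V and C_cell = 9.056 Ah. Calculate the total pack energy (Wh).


V_pack = 17 * 3.223 = 54.791 V
C_pack = 4 * 9.056 = 36.224 Ah
E = V_pack * C_pack = 54.791 * 36.224 = 1985 Wh

1985 Wh


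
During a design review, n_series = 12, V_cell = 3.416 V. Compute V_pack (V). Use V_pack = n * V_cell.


With 12 cells in series at 3.416 V each, V_pack = 40.992 V

40.992 V


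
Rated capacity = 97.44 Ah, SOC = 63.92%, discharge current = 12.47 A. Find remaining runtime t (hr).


Step 1: remaining = SOC/100 * C_total = 63.92/100 * 97.44 = 62.284 Ah
Step 2: t = remaining / I = 62.284 / 12.47 = 4.995 hr

4.995 hr


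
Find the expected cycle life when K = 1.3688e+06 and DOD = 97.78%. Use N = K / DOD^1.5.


Step 1: DOD^1.5 = 97.78^1.5 = 966.89
Step 2: N = 1.3688e+06 / 966.89 = 1416 cycles

1416 cycles


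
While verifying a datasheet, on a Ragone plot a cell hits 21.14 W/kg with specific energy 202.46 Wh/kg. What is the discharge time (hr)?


t = E / P = 202.46 / 21.14 = 9.577 hr

9.577 hr


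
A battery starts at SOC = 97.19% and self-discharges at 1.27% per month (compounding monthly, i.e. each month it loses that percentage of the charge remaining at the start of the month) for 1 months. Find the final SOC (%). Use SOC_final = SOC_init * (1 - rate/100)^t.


decay = (1 - 1.27/100)^1 = 0.9873
SOC_final = 97.19 * 0.9873 = 95.96%

95.96%


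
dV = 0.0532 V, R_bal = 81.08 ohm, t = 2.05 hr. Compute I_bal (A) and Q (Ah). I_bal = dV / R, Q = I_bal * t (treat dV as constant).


I_bal = dV / R = 0.0532 / 81.08 = 6.5614e-04 A
Q = I_bal * t = 6.5614e-04 * 2.05 = 0.001345 Ah

I=6.5614e-04 A, Q=0.001345 Ah


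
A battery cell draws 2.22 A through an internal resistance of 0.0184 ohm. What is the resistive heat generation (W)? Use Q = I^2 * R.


I^2 = 4.9284
Q = 4.9284 * 0.0184 = 0.09068 W

0.09068 W


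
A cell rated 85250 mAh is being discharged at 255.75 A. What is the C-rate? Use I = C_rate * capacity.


Convert: capacity = 85250 mAh = 85.25 Ah
Rearranging: C_rate = 255.75 / 85.25 = 3C

3C


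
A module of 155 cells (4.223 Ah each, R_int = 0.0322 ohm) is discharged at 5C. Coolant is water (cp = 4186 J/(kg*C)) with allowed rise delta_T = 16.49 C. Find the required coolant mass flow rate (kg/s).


Step 1: I = 5 * 4.223 = 21.115 A
Step 2: Q_cell = I^2 * R = 21.115^2 * 0.0322 = 14.356 W
Step 3: Q_total = 155 * 14.356 = 2225.2 W
Step 4: m_dot = Q_total / (cp * dT) = 2225.2 / (4186 * 16.49) = 0.03224 kg/s

0.03224 kg/s


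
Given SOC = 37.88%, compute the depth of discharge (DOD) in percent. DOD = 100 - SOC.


DOD = 100 - SOC = 100 - 37.88 = 62.12%

62.12%


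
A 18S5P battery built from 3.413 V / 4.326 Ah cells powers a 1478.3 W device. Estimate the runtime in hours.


Step 1: E_pack = Ns * V_cell * Np * C_cell = 18 * 3.413 * 5 * 4.326 = 1328.8 Wh
Step 2: t = E_pack / P = 1328.8 / 1478.3 = 0.8989 hr

0.8989 hr


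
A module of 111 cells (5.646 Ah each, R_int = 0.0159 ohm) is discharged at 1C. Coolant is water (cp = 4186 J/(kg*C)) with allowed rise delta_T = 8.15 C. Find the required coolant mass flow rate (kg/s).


Step 1: I = 1 * 5.646 = 5.646 A
Step 2: Q_cell = I^2 * R = 5.646^2 * 0.0159 = 0.50685 W
Step 3: Q_total = 111 * 0.50685 = 56.26 W
Step 4: m_dot = Q_total / (cp * dT) = 56.26 / (4186 * 8.15) = 0.001649 kg/s

0.001649 kg/s


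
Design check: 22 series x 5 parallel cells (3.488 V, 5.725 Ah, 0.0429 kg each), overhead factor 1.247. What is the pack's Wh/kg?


Step 1: V_pack = 22 * 3.488 = 76.736 V
Step 2: C_pack = 5 * 5.725 = 28.625 Ah
Step 3: E_pack = V_pack * C_pack = 76.736 * 28.625 = 2196.6 Wh
Step 4: m_pack = 22 * 5 * 0.0429 * 1.247 = 5.8846 kg
Step 5: ED = E_pack / m_pack = 2196.6 / 5.8846 = 373.3 Wh/kg

373.3 Wh/kg


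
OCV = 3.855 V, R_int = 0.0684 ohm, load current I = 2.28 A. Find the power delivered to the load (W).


Step 1: V_terminal = OCV - I*R = 3.855 - 2.28 * 0.0684 = 3.699 V
Step 2: P_out = V_terminal * I = 3.699 * 2.28 = 8.434 W

8.434 W


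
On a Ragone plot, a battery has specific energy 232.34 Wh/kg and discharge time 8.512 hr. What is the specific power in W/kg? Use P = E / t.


P_specific = E / t = 232.34 / 8.512 = 27.30 W/kg

27.30 W/kg


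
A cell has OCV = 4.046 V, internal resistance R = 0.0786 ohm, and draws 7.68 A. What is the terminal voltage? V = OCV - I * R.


IR drop = 7.68 * 0.0786 = 0.60365 V
V = 4.046 - 0.60365 = 3.442 V

3.442 V


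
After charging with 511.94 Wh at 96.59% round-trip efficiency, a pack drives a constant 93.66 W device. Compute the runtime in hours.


Step 1: E_discharge = eta/100 * E_charge = 96.59/100 * 511.94 = 494.48 Wh
Step 2: t = E_discharge / P = 494.48 / 93.66 = 5.280 hr

5.280 hr


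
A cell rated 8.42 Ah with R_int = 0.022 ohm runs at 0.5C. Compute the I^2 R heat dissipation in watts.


Step 1: I = C_rate * capacity = 0.5 * 8.42 = 4.21 A
Step 2: Q = I^2 * R = 4.21^2 * 0.022 = 17.724 * 0.022 = 0.3899 W

0.3899 W


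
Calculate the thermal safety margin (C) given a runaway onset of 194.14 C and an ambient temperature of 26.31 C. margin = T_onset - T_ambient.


Safety margin = 194.14 C - 26.31 C = 167.83 C

167.83 C


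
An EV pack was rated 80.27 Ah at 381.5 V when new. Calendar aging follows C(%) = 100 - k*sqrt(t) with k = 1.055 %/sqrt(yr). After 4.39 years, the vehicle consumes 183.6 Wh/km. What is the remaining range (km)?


Step 1: capacity retention = 100 - 1.055 * sqrt(4.39) = 100 - 1.055 * 2.0952 = 97.79%
Step 2: C_now = 80.27 * 97.79/100 = 78.496 Ah
Step 3: E_pack = V * C_now = 381.5 * 78.496 = 29946 Wh
Step 4: range = E_pack / consumption = 29946 / 183.6 = 163.1 km

163.1 km


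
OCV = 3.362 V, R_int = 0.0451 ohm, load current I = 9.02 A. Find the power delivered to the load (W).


Step 1: V_terminal = OCV - I*R = 3.362 - 9.02 * 0.0451 = 2.9552 V
Step 2: P_out = V_terminal * I = 2.9552 * 9.02 = 26.66 W

26.66 W


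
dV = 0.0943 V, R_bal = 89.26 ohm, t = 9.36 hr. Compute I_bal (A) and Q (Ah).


I_bal = dV / R = 0.0943 / 89.26 = 0.0010565 A
Q = I_bal * t = 0.0010565 * 9.36 = 0.009889 Ah

I=0.0010565 A, Q=0.009889 Ah


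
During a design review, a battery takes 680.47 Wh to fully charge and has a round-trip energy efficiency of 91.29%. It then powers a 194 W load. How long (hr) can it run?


Step 1: E_discharge = eta/100 * E_charge = 91.29/100 * 680.47 = 621.2 Wh
Step 2: t = E_discharge / P = 621.2 / 194 = 3.202 hr

3.202 hr


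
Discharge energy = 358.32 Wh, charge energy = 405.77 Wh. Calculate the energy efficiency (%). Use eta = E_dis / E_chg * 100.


Round-trip efficiency = 358.32/405.77 * 100% = 88.31%

88.31%


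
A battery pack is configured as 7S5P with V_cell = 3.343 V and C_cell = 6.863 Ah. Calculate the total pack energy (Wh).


V_pack = 7 * 3.343 = 23.401 V
C_pack = 5 * 6.863 = 34.315 Ah
E = V_pack * C_pack = 23.401 * 34.315 = 803.0 Wh

803.0 Wh


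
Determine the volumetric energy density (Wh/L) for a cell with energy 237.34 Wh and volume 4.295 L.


ED = E / V = 237.34 / 4.295 = 55.26 Wh/L

55.26 Wh/L


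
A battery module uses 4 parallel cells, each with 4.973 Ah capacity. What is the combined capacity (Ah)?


C_total = 4 * 4.973 = 19.892 Ah

19.892 Ah


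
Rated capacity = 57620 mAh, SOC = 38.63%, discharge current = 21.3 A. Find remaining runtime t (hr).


Convert: C_total = 57620 mAh = 57.62 Ah
Step 1: remaining = SOC/100 * C_total = 38.63/100 * 57.62 = 22.259 Ah
Step 2: t = remaining / I = 22.259 / 21.3 = 1.045 hr

1.045 hr


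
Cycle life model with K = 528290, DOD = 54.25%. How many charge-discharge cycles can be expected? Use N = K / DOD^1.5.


DOD^1.5 = 399.58
N = K / DOD^1.5 = 528290 / 399.58 = 1322

1322 cycles


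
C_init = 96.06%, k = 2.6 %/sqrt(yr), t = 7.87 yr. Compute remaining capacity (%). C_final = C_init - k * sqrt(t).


sqrt(t) = sqrt(7.87) = 2.8054
C_final = 96.06 - 2.6 * 2.8054 = 88.77%

88.77%


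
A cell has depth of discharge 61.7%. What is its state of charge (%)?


SOC = 100 - DOD = 100 - 61.7 = 38.3%

38.3%


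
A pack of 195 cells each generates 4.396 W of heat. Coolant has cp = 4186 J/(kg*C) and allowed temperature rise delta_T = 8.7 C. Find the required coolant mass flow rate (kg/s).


Q_total = 195 * 4.396 = 857.22 W
m_dot = Q_total / (cp * dT) = 857.22 / (4186 * 8.7) = 0.02354 kg/s

0.02354 kg/s


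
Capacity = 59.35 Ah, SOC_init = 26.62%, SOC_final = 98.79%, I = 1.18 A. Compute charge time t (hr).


delta_Ah = 59.35 * (98.79 - 26.62) / 100 = 42.833 Ah
t = delta_Ah / I = 42.833 / 1.18 = 36.30 hr

36.30 hr


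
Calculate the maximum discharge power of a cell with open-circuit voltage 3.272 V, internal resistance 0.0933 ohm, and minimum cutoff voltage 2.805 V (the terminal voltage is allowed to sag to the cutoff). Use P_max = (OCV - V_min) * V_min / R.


P_max = (OCV - V_min) * V_min / R = (3.272 - 2.805) * 2.805 / 0.0933 = 0.467 * 2.805 / 0.0933 = 14.04 W

14.04 W


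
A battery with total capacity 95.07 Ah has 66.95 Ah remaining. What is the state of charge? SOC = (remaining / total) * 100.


SOC = (remaining / total) * 100 = (66.95 / 95.07) * 100 = 70.42%

70.42%


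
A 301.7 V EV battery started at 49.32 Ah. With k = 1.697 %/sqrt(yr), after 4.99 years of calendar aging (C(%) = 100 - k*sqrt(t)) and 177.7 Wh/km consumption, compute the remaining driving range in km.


Step 1: capacity retention = 100 - 1.697 * sqrt(4.99) = 100 - 1.697 * 2.2338 = 96.209%
Step 2: C_now = 49.32 * 96.209/100 = 47.45 Ah
Step 3: E_pack = V * C_now = 301.7 * 47.45 = 14316 Wh
Step 4: range = E_pack / consumption = 14316 / 177.7 = 80.56 km

80.56 km


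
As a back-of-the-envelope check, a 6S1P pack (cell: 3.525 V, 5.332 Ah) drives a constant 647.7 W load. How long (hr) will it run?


Step 1: E_pack = Ns * V_cell * Np * C_cell = 6 * 3.525 * 1 * 5.332 = 112.77 Wh
Step 2: t = E_pack / P = 112.77 / 647.7 = 0.1741 hr

0.1741 hr


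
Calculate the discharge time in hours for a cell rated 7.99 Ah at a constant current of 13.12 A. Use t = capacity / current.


t = capacity / current = 7.99 / 13.12 = 0.6090 hr

0.6090 hr


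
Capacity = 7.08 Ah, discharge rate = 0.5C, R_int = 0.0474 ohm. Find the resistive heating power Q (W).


Step 1: I = C_rate * capacity = 0.5 * 7.08 = 3.54 A
Step 2: Q = I^2 * R = 3.54^2 * 0.0474 = 12.532 * 0.0474 = 0.5940 W

0.5940 W


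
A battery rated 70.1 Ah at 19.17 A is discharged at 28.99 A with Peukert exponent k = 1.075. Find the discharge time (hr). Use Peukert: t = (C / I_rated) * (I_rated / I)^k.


t_rated = C / I_rated = 70.1 / 19.17 = 3.6568 hr
(I_rated/I)^k = (0.66126)^1.075 = 0.64106
t = t_rated * (I_rated/I)^k = 3.6568 * 0.64106 = 2.344 hr

2.344 hr


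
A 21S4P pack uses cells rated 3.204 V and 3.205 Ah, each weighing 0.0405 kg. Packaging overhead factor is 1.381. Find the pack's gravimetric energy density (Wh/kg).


Step 1: V_pack = 21 * 3.204 = 67.284 V
Step 2: C_pack = 4 * 3.205 = 12.82 Ah
Step 3: E_pack = V_pack * C_pack = 67.284 * 12.82 = 862.58 Wh
Step 4: m_pack = 21 * 4 * 0.0405 * 1.381 = 4.6982 kg
Step 5: ED = E_pack / m_pack = 862.58 / 4.6982 = 183.6 Wh/kg

183.6 Wh/kg


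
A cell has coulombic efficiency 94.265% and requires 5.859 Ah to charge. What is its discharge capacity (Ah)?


Q_dis = eta/100 * Q_chg = 94.265/100 * 5.859 = 5.523 Ah

5.523 Ah


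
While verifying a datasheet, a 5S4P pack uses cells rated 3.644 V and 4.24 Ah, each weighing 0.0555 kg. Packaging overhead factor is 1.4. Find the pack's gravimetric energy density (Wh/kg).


Step 1: V_pack = 5 * 3.644 = 18.22 V
Step 2: C_pack = 4 * 4.24 = 16.96 Ah
Step 3: E_pack = V_pack * C_pack = 18.22 * 16.96 = 309.01 Wh
Step 4: m_pack = 5 * 4 * 0.0555 * 1.4 = 1.554 kg
Step 5: ED = E_pack / m_pack = 309.01 / 1.554 = 198.8 Wh/kg

198.8 Wh/kg


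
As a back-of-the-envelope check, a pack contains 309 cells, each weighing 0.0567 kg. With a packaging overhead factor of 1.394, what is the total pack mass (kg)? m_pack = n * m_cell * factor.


Cell mass sum = 309 * 0.0567 = 17.52 kg
With overhead 1.394: m_pack = 17.52 * 1.394 = 24.42 kg

24.42 kg


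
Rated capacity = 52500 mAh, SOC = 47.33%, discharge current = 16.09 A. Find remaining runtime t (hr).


Convert: C_total = 52500 mAh = 52.5 Ah
Step 1: remaining = SOC/100 * C_total = 47.33/100 * 52.5 = 24.848 Ah
Step 2: t = remaining / I = 24.848 / 16.09 = 1.544 hr

1.544 hr


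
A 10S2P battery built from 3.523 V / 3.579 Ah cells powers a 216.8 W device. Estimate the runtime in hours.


Step 1: E_pack = Ns * V_cell * Np * C_cell = 10 * 3.523 * 2 * 3.579 = 252.18 Wh
Step 2: t = E_pack / P = 252.18 / 216.8 = 1.163 hr

1.163 hr


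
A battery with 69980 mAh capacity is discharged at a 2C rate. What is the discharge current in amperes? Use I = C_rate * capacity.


Convert: capacity = 69980 mAh = 69.98 Ah
At 2C: I = 2 * 69.98 Ah = 139.96 A

139.96 A


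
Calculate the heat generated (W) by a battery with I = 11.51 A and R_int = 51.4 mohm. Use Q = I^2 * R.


Convert: R = 51.4 mohm = 0.0514 ohm
Q = I^2 * R = 11.51^2 * 0.0514 = 6.809 W

6.809 W


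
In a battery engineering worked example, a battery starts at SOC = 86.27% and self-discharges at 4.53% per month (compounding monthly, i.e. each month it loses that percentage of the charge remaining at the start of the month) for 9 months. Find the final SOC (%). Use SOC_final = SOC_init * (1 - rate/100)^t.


Monthly retention factor = 1 - 4.53/100 = 0.9547
Over 9 months: factor^9 = 0.65887
SOC_final = 86.27 * 0.65887 = 56.84%

56.84%


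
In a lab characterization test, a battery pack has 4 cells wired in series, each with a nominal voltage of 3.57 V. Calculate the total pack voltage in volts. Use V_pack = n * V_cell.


V_pack = n * V_cell = 4 * 3.57 = 14.28 V

14.28 V


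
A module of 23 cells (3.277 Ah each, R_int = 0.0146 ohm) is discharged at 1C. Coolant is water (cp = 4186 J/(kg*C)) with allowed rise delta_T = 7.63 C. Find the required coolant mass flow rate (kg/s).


Step 1: I = 1 * 3.277 = 3.277 A
Step 2: Q_cell = I^2 * R = 3.277^2 * 0.0146 = 0.15679 W
Step 3: Q_total = 23 * 0.15679 = 3.6062 W
Step 4: m_dot = Q_total / (cp * dT) = 3.6062 / (4186 * 7.63) = 1.129e-04 kg/s

1.129e-04 kg/s


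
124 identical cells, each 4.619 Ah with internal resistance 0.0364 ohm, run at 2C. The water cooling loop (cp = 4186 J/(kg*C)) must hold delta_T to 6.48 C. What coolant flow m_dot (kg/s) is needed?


Step 1: I = 2 * 4.619 = 9.238 A
Step 2: Q_cell = I^2 * R = 9.238^2 * 0.0364 = 3.1064 W
Step 3: Q_total = 124 * 3.1064 = 385.19 W
Step 4: m_dot = Q_total / (cp * dT) = 385.19 / (4186 * 6.48) = 0.01420 kg/s

0.01420 kg/s


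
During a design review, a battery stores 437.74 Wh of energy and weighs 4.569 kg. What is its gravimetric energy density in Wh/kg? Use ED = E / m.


ED = E / m = 437.74 / 4.569 = 95.81 Wh/kg

95.81 Wh/kg


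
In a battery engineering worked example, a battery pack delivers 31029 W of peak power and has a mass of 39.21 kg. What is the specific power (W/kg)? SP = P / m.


SP = P / m = 31029 / 39.21 = 791.4 W/kg

791.4 W/kg


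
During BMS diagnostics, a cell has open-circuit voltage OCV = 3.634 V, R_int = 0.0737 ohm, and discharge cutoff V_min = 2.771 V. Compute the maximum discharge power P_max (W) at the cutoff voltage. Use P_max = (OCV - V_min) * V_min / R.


dV = OCV - V_min = 0.863 V (so I_max = dV / R)
P_max = dV * V_min / R = 0.863 * 2.771 / 0.0737 = 32.45 W

32.45 W


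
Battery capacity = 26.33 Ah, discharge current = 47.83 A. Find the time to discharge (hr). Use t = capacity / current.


Runtime = 26.33 Ah / 47.83 A = 0.5505 hr

0.5505 hr


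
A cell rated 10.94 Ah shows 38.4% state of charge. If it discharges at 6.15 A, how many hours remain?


Step 1: remaining = SOC/100 * C_total = 38.4/100 * 10.94 = 4.201 Ah
Step 2: t = remaining / I = 4.201 / 6.15 = 0.6831 hr

0.6831 hr


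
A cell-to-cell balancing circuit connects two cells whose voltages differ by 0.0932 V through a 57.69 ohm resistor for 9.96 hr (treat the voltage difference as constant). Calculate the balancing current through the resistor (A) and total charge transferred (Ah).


I_bal = dV / R = 0.0932 / 57.69 = 0.0016155 A
Q = I_bal * t = 0.0016155 * 9.96 = 0.01609 Ah

I=0.0016155 A, Q=0.01609 Ah


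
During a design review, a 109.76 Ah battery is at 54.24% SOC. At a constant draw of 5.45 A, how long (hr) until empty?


Step 1: remaining = SOC/100 * C_total = 54.24/100 * 109.76 = 59.534 Ah
Step 2: t = remaining / I = 59.534 / 5.45 = 10.92 hr

10.92 hr


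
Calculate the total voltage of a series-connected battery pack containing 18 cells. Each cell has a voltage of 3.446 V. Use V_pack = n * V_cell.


V_pack = n * V_cell = 18 * 3.446 = 62.028 V

62.028 V


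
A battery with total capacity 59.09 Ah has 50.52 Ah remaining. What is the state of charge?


SOC = (remaining / total) * 100 = (50.52 / 59.09) * 100 = 85.50%

85.50%


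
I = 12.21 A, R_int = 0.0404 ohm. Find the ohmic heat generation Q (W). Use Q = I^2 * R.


Q = I^2 * R = 12.21^2 * 0.0404 = 6.023 W

6.023 W


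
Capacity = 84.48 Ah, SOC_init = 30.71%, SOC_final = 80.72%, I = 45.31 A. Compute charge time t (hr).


delta_Ah = 84.48 * (80.72 - 30.71) / 100 = 42.248 Ah
t = delta_Ah / I = 42.248 / 45.31 = 0.9324 hr

0.9324 hr


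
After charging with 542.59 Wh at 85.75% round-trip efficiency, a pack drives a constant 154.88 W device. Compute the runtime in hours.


Step 1: E_discharge = eta/100 * E_charge = 85.75/100 * 542.59 = 465.27 Wh
Step 2: t = E_discharge / P = 465.27 / 154.88 = 3.004 hr

3.004 hr


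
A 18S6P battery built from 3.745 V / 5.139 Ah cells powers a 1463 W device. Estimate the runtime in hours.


Step 1: E_pack = Ns * V_cell * Np * C_cell = 18 * 3.745 * 6 * 5.139 = 2078.5 Wh
Step 2: t = E_pack / P = 2078.5 / 1463 = 1.421 hr

1.421 hr


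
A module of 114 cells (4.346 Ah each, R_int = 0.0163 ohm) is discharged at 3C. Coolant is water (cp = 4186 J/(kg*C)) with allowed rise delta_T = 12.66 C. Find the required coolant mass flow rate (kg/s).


Step 1: I = 3 * 4.346 = 13.038 A
Step 2: Q_cell = I^2 * R = 13.038^2 * 0.0163 = 2.7708 W
Step 3: Q_total = 114 * 2.7708 = 315.87 W
Step 4: m_dot = Q_total / (cp * dT) = 315.87 / (4186 * 12.66) = 0.005960 kg/s

0.005960 kg/s


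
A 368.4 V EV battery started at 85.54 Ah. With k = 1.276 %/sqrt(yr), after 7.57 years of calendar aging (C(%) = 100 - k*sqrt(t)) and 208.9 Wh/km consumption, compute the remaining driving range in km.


Step 1: capacity retention = 100 - 1.276 * sqrt(7.57) = 100 - 1.276 * 2.7514 = 96.489%
Step 2: C_now = 85.54 * 96.489/100 = 82.537 Ah
Step 3: E_pack = V * C_now = 368.4 * 82.537 = 30407 Wh
Step 4: range = E_pack / consumption = 30407 / 208.9 = 145.6 km

145.6 km


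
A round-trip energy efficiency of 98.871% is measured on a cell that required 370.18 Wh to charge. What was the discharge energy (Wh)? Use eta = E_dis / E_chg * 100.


E_dis = eta/100 * E_chg = 98.871/100 * 370.18 = 366.0 Wh

366.0 Wh


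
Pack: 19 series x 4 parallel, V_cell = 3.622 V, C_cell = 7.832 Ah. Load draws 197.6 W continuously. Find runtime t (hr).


Step 1: E_pack = Ns * V_cell * Np * C_cell = 19 * 3.622 * 4 * 7.832 = 2155.9 Wh
Step 2: t = E_pack / P = 2155.9 / 197.6 = 10.91 hr

10.91 hr


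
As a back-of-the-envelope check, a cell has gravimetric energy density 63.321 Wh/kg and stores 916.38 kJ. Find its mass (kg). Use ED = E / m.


Convert: E = 916.38 kJ = 254.55 Wh
m = E / ED = 254.55 / 63.321 = 4.020 kg

4.020 kg


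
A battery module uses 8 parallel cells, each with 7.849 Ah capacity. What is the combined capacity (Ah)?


Parallel capacities add: 8 * 7.849 Ah = 62.792 Ah

62.792 Ah


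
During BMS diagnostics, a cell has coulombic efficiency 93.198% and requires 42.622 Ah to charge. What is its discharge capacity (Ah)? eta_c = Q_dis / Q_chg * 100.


Q_dis = eta/100 * Q_chg = 93.198/100 * 42.622 = 39.72 Ah

39.72 Ah


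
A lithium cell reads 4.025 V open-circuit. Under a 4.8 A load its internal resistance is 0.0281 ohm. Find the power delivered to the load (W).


Step 1: V_terminal = OCV - I*R = 4.025 - 4.8 * 0.0281 = 3.8901 V
Step 2: P_out = V_terminal * I = 3.8901 * 4.8 = 18.67 W

18.67 W


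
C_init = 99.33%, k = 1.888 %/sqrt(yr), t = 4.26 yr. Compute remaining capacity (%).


sqrt(t) = sqrt(4.26) = 2.064
C_final = 99.33 - 1.888 * 2.064 = 95.43%

95.43%


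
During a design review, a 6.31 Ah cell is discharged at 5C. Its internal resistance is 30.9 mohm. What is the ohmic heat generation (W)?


Convert: R = 30.9 mohm = 0.0309 ohm
Step 1: I = C_rate * capacity = 5 * 6.31 = 31.55 A
Step 2: Q = I^2 * R = 31.55^2 * 0.0309 = 995.4 * 0.0309 = 30.76 W

30.76 W


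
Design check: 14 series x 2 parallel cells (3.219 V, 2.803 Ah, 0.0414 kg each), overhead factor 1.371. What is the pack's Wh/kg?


Step 1: V_pack = 14 * 3.219 = 45.066 V
Step 2: C_pack = 2 * 2.803 = 5.606 Ah
Step 3: E_pack = V_pack * C_pack = 45.066 * 5.606 = 252.64 Wh
Step 4: m_pack = 14 * 2 * 0.0414 * 1.371 = 1.5893 kg
Step 5: ED = E_pack / m_pack = 252.64 / 1.5893 = 159.0 Wh/kg

159.0 Wh/kg


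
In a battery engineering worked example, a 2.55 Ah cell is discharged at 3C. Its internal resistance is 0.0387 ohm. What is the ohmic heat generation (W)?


Step 1: I = C_rate * capacity = 3 * 2.55 = 7.65 A
Step 2: Q = I^2 * R = 7.65^2 * 0.0387 = 58.523 * 0.0387 = 2.265 W

2.265 W


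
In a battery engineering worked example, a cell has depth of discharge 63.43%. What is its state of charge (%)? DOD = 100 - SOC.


SOC = 100 - DOD = 100 - 63.43 = 36.57%

36.57%


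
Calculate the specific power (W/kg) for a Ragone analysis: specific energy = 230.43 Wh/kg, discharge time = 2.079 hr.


P_specific = E / t = 230.43 / 2.079 = 110.8 W/kg

110.8 W/kg


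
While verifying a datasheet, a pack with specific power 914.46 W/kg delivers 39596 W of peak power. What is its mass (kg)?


m = P / SP = 39596 / 914.46 = 43.30 kg

43.30 kg


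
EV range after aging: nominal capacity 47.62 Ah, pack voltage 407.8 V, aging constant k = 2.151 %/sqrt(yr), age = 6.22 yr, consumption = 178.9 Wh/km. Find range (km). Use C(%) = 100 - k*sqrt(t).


Step 1: capacity retention = 100 - 2.151 * sqrt(6.22) = 100 - 2.151 * 2.494 = 94.635%
Step 2: C_now = 47.62 * 94.635/100 = 45.065 Ah
Step 3: E_pack = V * C_now = 407.8 * 45.065 = 18378 Wh
Step 4: range = E_pack / consumption = 18378 / 178.9 = 102.7 km

102.7 km


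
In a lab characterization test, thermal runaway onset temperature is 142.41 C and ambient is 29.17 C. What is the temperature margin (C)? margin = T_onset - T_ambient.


Safety margin = 142.41 C - 29.17 C = 113.24 C

113.24 C


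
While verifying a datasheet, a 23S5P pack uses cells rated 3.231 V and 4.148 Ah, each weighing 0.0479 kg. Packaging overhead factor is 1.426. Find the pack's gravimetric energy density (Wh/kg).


Step 1: V_pack = 23 * 3.231 = 74.313 V
Step 2: C_pack = 5 * 4.148 = 20.74 Ah
Step 3: E_pack = V_pack * C_pack = 74.313 * 20.74 = 1541.3 Wh
Step 4: m_pack = 23 * 5 * 0.0479 * 1.426 = 7.8551 kg
Step 5: ED = E_pack / m_pack = 1541.3 / 7.8551 = 196.2 Wh/kg

196.2 Wh/kg


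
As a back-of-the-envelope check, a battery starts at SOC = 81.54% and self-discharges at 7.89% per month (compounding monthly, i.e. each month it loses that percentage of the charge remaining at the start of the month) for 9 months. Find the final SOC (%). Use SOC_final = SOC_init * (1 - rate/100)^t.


decay = (1 - 7.89/100)^9 = 0.47727
SOC_final = 81.54 * 0.47727 = 38.92%

38.92%


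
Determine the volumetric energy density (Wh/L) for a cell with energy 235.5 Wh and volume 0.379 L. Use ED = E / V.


ED = E / V = 235.5 / 0.379 = 621.4 Wh/L

621.4 Wh/L


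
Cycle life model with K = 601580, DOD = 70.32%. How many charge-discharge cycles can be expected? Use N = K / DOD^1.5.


Step 1: DOD^1.5 = 70.32^1.5 = 589.68
Step 2: N = 601580 / 589.68 = 1020 cycles

1020 cycles


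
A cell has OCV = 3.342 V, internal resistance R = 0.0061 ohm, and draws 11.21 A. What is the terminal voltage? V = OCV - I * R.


V = OCV - I*R = 3.342 - 11.21 * 0.0061 = 3.274 V

3.274 V


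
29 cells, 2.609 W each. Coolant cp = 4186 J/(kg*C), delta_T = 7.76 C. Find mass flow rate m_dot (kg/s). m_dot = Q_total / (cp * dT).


Step 1: Total heat Q = 29 * 2.609 W = 75.661 W
Step 2: denom = cp * dT = 4186 * 7.76 = 32483
Step 3: m_dot = 75.661 / 32483 = 0.002329 kg/s

0.002329 kg/s


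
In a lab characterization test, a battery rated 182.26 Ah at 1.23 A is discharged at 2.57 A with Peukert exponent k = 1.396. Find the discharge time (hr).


t_rated = C / I_rated = 182.26 / 1.23 = 148.18 hr
(I_rated/I)^k = (0.4786)^1.396 = 0.35747
t = t_rated * (I_rated/I)^k = 148.18 * 0.35747 = 52.97 hr

52.97 hr


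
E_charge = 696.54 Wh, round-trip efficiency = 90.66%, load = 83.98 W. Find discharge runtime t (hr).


Step 1: E_discharge = eta/100 * E_charge = 90.66/100 * 696.54 = 631.48 Wh
Step 2: t = E_discharge / P = 631.48 / 83.98 = 7.519 hr

7.519 hr


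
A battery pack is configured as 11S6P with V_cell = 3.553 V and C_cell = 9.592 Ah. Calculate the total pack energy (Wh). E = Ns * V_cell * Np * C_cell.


E = Ns * Vcell * Np * Ccell = 11 * 3.553 * 6 * 9.592 = 2249 Wh

2249 Wh


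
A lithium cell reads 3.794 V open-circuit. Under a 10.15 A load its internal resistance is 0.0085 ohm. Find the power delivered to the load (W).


Step 1: V_terminal = OCV - I*R = 3.794 - 10.15 * 0.0085 = 3.7077 V
Step 2: P_out = V_terminal * I = 3.7077 * 10.15 = 37.63 W

37.63 W


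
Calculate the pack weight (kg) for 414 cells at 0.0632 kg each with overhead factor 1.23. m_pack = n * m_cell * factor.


m_pack = n * m_cell * overhead = 414 * 0.0632 * 1.23 = 32.18 kg

32.18 kg


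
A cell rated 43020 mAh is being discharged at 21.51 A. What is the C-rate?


Convert: capacity = 43020 mAh = 43.02 Ah
C_rate = I / capacity = 21.51 / 43.02 = 0.5C

0.5C


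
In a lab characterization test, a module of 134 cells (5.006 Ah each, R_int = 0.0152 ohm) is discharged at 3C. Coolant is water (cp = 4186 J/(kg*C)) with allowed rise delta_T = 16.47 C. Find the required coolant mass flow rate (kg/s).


Step 1: I = 3 * 5.006 = 15.018 A
Step 2: Q_cell = I^2 * R = 15.018^2 * 0.0152 = 3.4282 W
Step 3: Q_total = 134 * 3.4282 = 459.38 W
Step 4: m_dot = Q_total / (cp * dT) = 459.38 / (4186 * 16.47) = 0.006663 kg/s

0.006663 kg/s


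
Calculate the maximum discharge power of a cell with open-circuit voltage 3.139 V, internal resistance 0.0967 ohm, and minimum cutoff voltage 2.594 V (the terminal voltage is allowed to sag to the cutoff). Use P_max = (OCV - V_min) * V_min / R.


dV = OCV - V_min = 0.545 V (so I_max = dV / R)
P_max = dV * V_min / R = 0.545 * 2.594 / 0.0967 = 14.62 W

14.62 W


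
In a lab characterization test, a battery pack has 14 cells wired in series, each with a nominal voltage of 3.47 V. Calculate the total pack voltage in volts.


V_pack = n * V_cell = 14 * 3.47 = 48.58 V

48.58 V


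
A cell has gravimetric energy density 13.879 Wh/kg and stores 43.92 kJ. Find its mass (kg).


Convert: E = 43.92 kJ = 12.2 Wh
m = E / ED = 12.2 / 13.879 = 0.8790 kg

0.8790 kg


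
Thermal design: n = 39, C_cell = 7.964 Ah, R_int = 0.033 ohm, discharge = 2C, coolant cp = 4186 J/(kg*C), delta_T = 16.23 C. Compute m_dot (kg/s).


Step 1: I = 2 * 7.964 = 15.928 A
Step 2: Q_cell = I^2 * R = 15.928^2 * 0.033 = 8.3721 W
Step 3: Q_total = 39 * 8.3721 = 326.51 W
Step 4: m_dot = Q_total / (cp * dT) = 326.51 / (4186 * 16.23) = 0.004806 kg/s

0.004806 kg/s


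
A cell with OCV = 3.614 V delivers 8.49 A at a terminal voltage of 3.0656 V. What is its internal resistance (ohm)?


R = (OCV - V) / I = (3.614 - 3.0656) / 8.49 = 0.06459 ohm

0.06459 ohm


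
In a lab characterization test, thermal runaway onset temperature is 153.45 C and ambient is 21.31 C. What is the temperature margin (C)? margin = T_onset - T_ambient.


Safety margin = 153.45 C - 21.31 C = 132.14 C

132.14 C


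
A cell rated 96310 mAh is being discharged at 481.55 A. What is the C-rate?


Convert: capacity = 96310 mAh = 96.31 Ah
C_rate = I / capacity = 481.55 / 96.31 = 5C

5C


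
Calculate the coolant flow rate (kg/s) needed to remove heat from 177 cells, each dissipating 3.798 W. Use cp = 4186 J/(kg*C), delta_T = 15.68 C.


Step 1: Total heat Q = 177 * 3.798 W = 672.25 W
Step 2: denom = cp * dT = 4186 * 15.68 = 65636
Step 3: m_dot = 672.25 / 65636 = 0.01024 kg/s

0.01024 kg/s


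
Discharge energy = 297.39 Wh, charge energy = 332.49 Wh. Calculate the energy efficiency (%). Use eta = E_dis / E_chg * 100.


eta_e = E_dis / E_chg * 100 = 297.39 / 332.49 * 100 = 89.44%

89.44%


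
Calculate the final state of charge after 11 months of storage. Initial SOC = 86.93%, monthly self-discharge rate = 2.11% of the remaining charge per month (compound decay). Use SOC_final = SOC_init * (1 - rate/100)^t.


Monthly retention factor = 1 - 2.11/100 = 0.9789
Over 11 months: factor^11 = 0.7909
SOC_final = 86.93 * 0.7909 = 68.75%

68.75%


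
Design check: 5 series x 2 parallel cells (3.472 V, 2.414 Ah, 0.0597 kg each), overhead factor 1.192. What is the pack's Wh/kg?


Step 1: V_pack = 5 * 3.472 = 17.36 V
Step 2: C_pack = 2 * 2.414 = 4.828 Ah
Step 3: E_pack = V_pack * C_pack = 17.36 * 4.828 = 83.814 Wh
Step 4: m_pack = 5 * 2 * 0.0597 * 1.192 = 0.71162 kg
Step 5: ED = E_pack / m_pack = 83.814 / 0.71162 = 117.8 Wh/kg

117.8 Wh/kg


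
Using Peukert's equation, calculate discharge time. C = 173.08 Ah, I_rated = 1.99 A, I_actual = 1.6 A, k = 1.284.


Step 1: t_rated = C / I_rated = 173.08 / 1.99 = 86.975 hr
Step 2: ratio = 1.99 / 1.6 = 1.2438
Step 3: ratio^k = 1.2438^1.284 = 1.3233
Step 4: t = t_rated * ratio^k = 86.975 * 1.3233 = 115.1 hr

115.1 hr


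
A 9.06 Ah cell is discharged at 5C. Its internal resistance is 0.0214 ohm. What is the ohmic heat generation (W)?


Step 1: I = C_rate * capacity = 5 * 9.06 = 45.3 A
Step 2: Q = I^2 * R = 45.3^2 * 0.0214 = 2052.1 * 0.0214 = 43.91 W

43.91 W


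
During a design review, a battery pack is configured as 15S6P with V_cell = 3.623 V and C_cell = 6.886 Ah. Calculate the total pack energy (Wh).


E = Ns * Vcell * Np * Ccell = 15 * 3.623 * 6 * 6.886 = 2245 Wh

2245 Wh


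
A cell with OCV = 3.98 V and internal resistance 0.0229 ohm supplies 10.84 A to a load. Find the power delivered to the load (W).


Step 1: V_terminal = OCV - I*R = 3.98 - 10.84 * 0.0229 = 3.7318 V
Step 2: P_out = V_terminal * I = 3.7318 * 10.84 = 40.45 W

40.45 W


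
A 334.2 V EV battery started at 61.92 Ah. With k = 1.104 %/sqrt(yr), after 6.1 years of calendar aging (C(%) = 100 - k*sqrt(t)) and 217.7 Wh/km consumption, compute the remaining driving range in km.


Step 1: capacity retention = 100 - 1.104 * sqrt(6.1) = 100 - 1.104 * 2.4698 = 97.273%
Step 2: C_now = 61.92 * 97.273/100 = 60.231 Ah
Step 3: E_pack = V * C_now = 334.2 * 60.231 = 20129 Wh
Step 4: range = E_pack / consumption = 20129 / 217.7 = 92.46 km

92.46 km


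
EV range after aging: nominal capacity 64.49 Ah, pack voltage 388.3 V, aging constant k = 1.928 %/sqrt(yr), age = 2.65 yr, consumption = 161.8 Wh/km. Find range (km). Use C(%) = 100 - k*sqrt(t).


Step 1: capacity retention = 100 - 1.928 * sqrt(2.65) = 100 - 1.928 * 1.6279 = 96.861%
Step 2: C_now = 64.49 * 96.861/100 = 62.466 Ah
Step 3: E_pack = V * C_now = 388.3 * 62.466 = 24256 Wh
Step 4: range = E_pack / consumption = 24256 / 161.8 = 149.9 km

149.9 km


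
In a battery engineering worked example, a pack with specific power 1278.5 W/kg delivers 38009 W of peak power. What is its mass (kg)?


m = P / SP = 38009 / 1278.5 = 29.73 kg

29.73 kg


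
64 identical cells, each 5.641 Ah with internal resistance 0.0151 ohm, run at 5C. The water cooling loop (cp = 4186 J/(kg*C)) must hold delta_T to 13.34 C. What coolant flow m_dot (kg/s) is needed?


Step 1: I = 5 * 5.641 = 28.205 A
Step 2: Q_cell = I^2 * R = 28.205^2 * 0.0151 = 12.012 W
Step 3: Q_total = 64 * 12.012 = 768.77 W
Step 4: m_dot = Q_total / (cp * dT) = 768.77 / (4186 * 13.34) = 0.01377 kg/s

0.01377 kg/s


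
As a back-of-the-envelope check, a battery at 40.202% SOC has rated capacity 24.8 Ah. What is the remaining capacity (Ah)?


remaining = SOC / 100 * total = 40.202 / 100 * 24.8 = 9.970 Ah

9.970 Ah


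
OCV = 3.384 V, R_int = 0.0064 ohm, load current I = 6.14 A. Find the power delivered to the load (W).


Step 1: V_terminal = OCV - I*R = 3.384 - 6.14 * 0.0064 = 3.3447 V
Step 2: P_out = V_terminal * I = 3.3447 * 6.14 = 20.54 W

20.54 W


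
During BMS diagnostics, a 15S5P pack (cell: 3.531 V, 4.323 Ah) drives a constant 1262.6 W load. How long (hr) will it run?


Step 1: E_pack = Ns * V_cell * Np * C_cell = 15 * 3.531 * 5 * 4.323 = 1144.8 Wh
Step 2: t = E_pack / P = 1144.8 / 1262.6 = 0.9067 hr

0.9067 hr


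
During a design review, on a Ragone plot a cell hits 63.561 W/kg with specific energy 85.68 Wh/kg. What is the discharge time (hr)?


t = E / P = 85.68 / 63.561 = 1.348 hr

1.348 hr


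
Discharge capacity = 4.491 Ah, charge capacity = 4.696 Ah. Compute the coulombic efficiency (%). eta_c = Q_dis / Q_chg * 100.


eta_c = Q_dis / Q_chg * 100 = 4.491 / 4.696 * 100 = 95.63%

95.63%


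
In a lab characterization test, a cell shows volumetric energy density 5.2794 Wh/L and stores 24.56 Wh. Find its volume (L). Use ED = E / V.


V = E / ED = 24.56 / 5.2794 = 4.652 L

4.652 L


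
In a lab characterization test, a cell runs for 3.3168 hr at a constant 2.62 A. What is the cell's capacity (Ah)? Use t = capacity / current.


C = I * t = 2.62 * 3.3168 = 8.690 Ah

8.690 Ah


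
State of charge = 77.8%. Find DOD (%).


DOD = 100 - SOC = 100 - 77.8 = 22.2%

22.2%


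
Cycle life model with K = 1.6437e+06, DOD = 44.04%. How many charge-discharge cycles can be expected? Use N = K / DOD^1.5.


DOD^1.5 = 292.26
N = K / DOD^1.5 = 1.6437e+06 / 292.26 = 5624

5624 cycles


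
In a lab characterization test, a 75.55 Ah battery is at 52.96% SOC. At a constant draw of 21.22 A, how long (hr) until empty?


Step 1: remaining = SOC/100 * C_total = 52.96/100 * 75.55 = 40.011 Ah
Step 2: t = remaining / I = 40.011 / 21.22 = 1.886 hr

1.886 hr


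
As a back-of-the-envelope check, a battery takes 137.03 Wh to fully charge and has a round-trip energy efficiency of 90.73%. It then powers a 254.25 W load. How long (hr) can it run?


Step 1: E_discharge = eta/100 * E_charge = 90.73/100 * 137.03 = 124.33 Wh
Step 2: t = E_discharge / P = 124.33 / 254.25 = 0.4890 hr

0.4890 hr


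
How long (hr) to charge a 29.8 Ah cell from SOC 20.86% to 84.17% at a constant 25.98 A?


delta_Ah = 29.8 * (84.17 - 20.86) / 100 = 18.866 Ah
t = delta_Ah / I = 18.866 / 25.98 = 0.7262 hr

0.7262 hr


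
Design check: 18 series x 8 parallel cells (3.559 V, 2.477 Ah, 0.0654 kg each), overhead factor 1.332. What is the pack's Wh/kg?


Step 1: V_pack = 18 * 3.559 = 64.062 V
Step 2: C_pack = 8 * 2.477 = 19.816 Ah
Step 3: E_pack = V_pack * C_pack = 64.062 * 19.816 = 1269.5 Wh
Step 4: m_pack = 18 * 8 * 0.0654 * 1.332 = 12.544 kg
Step 5: ED = E_pack / m_pack = 1269.5 / 12.544 = 101.2 Wh/kg

101.2 Wh/kg


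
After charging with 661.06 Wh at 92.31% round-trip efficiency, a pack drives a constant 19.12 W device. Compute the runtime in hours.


Step 1: E_discharge = eta/100 * E_charge = 92.31/100 * 661.06 = 610.22 Wh
Step 2: t = E_discharge / P = 610.22 / 19.12 = 31.92 hr

31.92 hr


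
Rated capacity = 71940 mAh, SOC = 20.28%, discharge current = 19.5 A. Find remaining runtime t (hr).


Convert: C_total = 71940 mAh = 71.94 Ah
Step 1: remaining = SOC/100 * C_total = 20.28/100 * 71.94 = 14.589 Ah
Step 2: t = remaining / I = 14.589 / 19.5 = 0.7482 hr

0.7482 hr


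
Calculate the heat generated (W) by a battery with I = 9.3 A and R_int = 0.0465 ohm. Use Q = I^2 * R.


I^2 = 86.49
Q = 86.49 * 0.0465 = 4.022 W

4.022 W


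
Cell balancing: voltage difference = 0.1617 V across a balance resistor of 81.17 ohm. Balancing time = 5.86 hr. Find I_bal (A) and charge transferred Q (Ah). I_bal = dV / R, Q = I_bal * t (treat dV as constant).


I_bal = dV / R = 0.1617 / 81.17 = 0.0019921 A
Q = I_bal * t = 0.0019921 * 5.86 = 0.01167 Ah

I=0.0019921 A, Q=0.01167 Ah
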